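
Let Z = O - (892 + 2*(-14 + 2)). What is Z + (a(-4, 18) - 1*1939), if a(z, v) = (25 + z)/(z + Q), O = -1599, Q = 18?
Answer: -8809/2 ≈ -4404.5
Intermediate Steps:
a(z, v) = (25 + z)/(18 + z) (a(z, v) = (25 + z)/(z + 18) = (25 + z)/(18 + z))
Z = -2467 (Z = -1599 - (892 + 2*(-14 + 2)) = -1599 - (892 + 2*(-12)) = -1599 - (892 - 24) = -1599 - 1*868 = -1599 - 868 = -2467)
Z + (a(-4, 18) - 1*1939) = -2467 + ((25 - 4)/(18 - 4) - 1*1939) = -2467 + (21/14 - 1939) = -2467 + ((1/14)*21 - 1939) = -2467 + (3/2 - 1939) = -2467 - 3875/2 = -8809/2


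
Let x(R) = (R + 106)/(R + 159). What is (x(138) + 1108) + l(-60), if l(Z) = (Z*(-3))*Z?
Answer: -2878280/297 ≈ -9691.2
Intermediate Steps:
l(Z) = -3*Z² (l(Z) = (-3*Z)*Z = -3*Z²)
x(R) = (106 + R)/(159 + R)
(x(138) + 1108) + l(-60) = ((106 + 138)/(159 + 138) + 1108) - 3*(-60)² = (244/297 + 1108) - 3*3600 = ((1/297)*244 + 1108) - 10800 = (244/297 + 1108) - 10800 = 329320/297 - 10800 = -2878280/297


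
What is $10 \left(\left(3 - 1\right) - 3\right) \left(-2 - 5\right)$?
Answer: $70$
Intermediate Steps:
$10 \left(\left(3 - 1\right) - 3\right) \left(-2 - 5\right) = 10 \left(2 - 3\right) \left(-7\right) = 10 \left(-1\right) \left(-7\right) = \left(-10\right) \left(-7\right) = 70$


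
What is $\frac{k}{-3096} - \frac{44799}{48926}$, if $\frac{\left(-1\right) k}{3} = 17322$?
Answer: $\frac{66771967}{4207636} \approx 15.869$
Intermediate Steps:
$k = -51966$ ($k = \left(-3\right) 17322 = -51966$)
$\frac{k}{-3096} - \frac{44799}{48926} = - \frac{51966}{-3096} - \frac{44799}{48926} = \left(-51966\right) \left(- \frac{1}{3096}\right) - \frac{44799}{48926} = \frac{2887}{172} - \frac{44799}{48926} = \frac{66771967}{4207636}$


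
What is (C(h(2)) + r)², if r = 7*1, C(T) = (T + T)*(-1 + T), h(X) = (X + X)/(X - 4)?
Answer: 361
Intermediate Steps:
h(X) = 2*X/(-4 + X) (h(X) = (2*X)/(-4 + X) = 2*X/(-4 + X))
C(T) = 2*T*(-1 + T) (C(T) = (2*T)*(-1 + T) = 2*T*(-1 + T))
r = 7
(C(h(2)) + r)² = (2*(2*2/(-4 + 2))*(-1 + 2*2/(-4 + 2)) + 7)² = (2*(2*2/(-2))*(-1 + 2*2/(-2)) + 7)² = (2*(2*2*(-½))*(-1 + 2*2*(-½)) + 7)² = (2*(-2)*(-1 - 2) + 7)² = (2*(-2)*(-3) + 7)² = (12 + 7)² = 19² = 361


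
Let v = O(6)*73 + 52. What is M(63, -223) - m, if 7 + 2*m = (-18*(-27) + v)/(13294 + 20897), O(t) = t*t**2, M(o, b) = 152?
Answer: 10617095/68382 ≈ 155.26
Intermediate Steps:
O(t) = t**3
v = 15820 (v = 6**3*73 + 52 = 216*73 + 52 = 15768 + 52 = 15820)
m = -223031/68382 (m = -7/2 + ((-18*(-27) + 15820)/(13294 + 20897))/2 = -7/2 + ((486 + 15820)/34191)/2 = -7/2 + (16306*(1/34191))/2 = -7/2 + (1/2)*(16306/34191) = -7/2 + 8153/34191 = -223031/68382 ≈ -3.2615)
M(63, -223) - m = 152 - 1*(-223031/68382) = 152 + 223031/68382 = 10617095/68382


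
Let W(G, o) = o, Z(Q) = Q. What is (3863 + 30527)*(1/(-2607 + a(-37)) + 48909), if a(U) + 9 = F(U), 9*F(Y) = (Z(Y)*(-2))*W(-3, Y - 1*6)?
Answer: 22476305400375/13363 ≈ 1.6820e+9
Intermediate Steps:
F(Y) = -2*Y*(-6 + Y)/9 (F(Y) = ((Y*(-2))*(Y - 1*6))/9 = ((-2*Y)*(Y - 6))/9 = ((-2*Y)*(-6 + Y))/9 = (-2*Y*(-6 + Y))/9 = -2*Y*(-6 + Y)/9)
a(U) = -9 + 2*U*(6 - U)/9
(3863 + 30527)*(1/(-2607 + a(-37)) + 48909) = (3863 + 30527)*(1/(-2607 + (-9 - 2/9*(-37)*(-6 - 37))) + 48909) = 34390*(1/(-2607 + (-9 - 2/9*(-37)*(-43))) + 48909) = 34390*(1/(-2607 + (-9 - 3182/9)) + 48909) = 34390*(1/(-2607 - 3263/9) + 48909) = 34390*(1/(-26726/9) + 48909) = 34390*(-9/26726 + 48909) = 34390*(1307141925/26726) = 22476305400375/13363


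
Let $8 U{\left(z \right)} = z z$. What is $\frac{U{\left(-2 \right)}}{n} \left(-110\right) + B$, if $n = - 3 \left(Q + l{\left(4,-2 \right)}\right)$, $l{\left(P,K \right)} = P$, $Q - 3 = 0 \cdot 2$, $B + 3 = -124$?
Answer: $- \frac{2612}{21} \approx -124.38$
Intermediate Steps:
$B = -127$ ($B = -3 - 124 = -127$)
$Q = 3$ ($Q = 3 + 0 \cdot 2 = 3 + 0 = 3$)
$n = -21$ ($n = - 3 \left(3 + 4\right) = \left(-3\right) 7 = -21$)
$U{\left(z \right)} = \frac{z^{2}}{8}$ ($U{\left(z \right)} = \frac{z z}{8} = \frac{z^{2}}{8}$)
$\frac{U{\left(-2 \right)}}{n} \left(-110\right) + B = \frac{\frac{1}{8} \left(-2\right)^{2}}{-21} \left(-110\right) - 127 = \frac{1}{8} \cdot 4 \left(- \frac{1}{21}\right) \left(-110\right) - 127 = \frac{1}{2} \left(- \frac{1}{21}\right) \left(-110\right) - 127 = \left(- \frac{1}{42}\right) \left(-110\right) - 127 = \frac{55}{21} - 127 = - \frac{2612}{21}$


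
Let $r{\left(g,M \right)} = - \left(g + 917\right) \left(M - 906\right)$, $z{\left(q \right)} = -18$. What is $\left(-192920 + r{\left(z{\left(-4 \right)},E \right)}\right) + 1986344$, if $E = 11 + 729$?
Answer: $1942658$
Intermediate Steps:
$E = 740$
$r{\left(g,M \right)} = - \left(-906 + M\right) \left(917 + g\right)$ ($r{\left(g,M \right)} = - \left(917 + g\right) \left(-906 + M\right) = - \left(-906 + M\right) \left(917 + g\right)$)
$\left(-192920 + r{\left(z{\left(-4 \right)},E \right)}\right) + 1986344 = \left(-192920 + \left(830802 - 678580 + 906 \left(-18\right) - 740 \left(-18\right)\right)\right) + 1986344 = \left(-192920 + \left(830802 - 678580 - 16308 + 13320\right)\right) + 1986344 = \left(-192920 + 149234\right) + 1986344 = -43686 + 1986344 = 1942658$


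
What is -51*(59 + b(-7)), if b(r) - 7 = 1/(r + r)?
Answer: -47073/14 ≈ -3362.4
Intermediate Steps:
b(r) = 7 + 1/(2*r) (b(r) = 7 + 1/(r + r) = 7 + 1/(2*r))
-51*(59 + b(-7)) = -51*(59 + (7 + (1/2)/(-7))) = -51*(59 + (7 + (1/2)*(-1/7))) = -51*(59 + (7 - 1/14)) = -51*(59 + 97/14) = -51*923/14 = -47073/14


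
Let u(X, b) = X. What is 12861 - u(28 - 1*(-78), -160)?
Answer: 12755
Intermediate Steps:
12861 - u(28 - 1*(-78), -160) = 12861 - (28 - 1*(-78)) = 12861 - (28 + 78) = 12861 - 1*106 = 12861 - 106 = 12755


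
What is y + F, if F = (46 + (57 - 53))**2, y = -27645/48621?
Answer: 2132015/853 ≈ 2499.4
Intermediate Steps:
y = -485/853 (y = -27645*1/48621 = -485/853 ≈ -0.56858)
F = 2500 (F = (46 + 4)**2 = 50**2 = 2500)
y + F = -485/853 + 2500 = 2132015/853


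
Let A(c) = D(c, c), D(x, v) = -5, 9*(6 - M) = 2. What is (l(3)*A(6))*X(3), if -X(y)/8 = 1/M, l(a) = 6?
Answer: 540/13 ≈ 41.538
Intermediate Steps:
M = 52/9 (M = 6 - 1/9*2 = 6 - 2/9 = 52/9 ≈ 5.7778)
A(c) = -5
X(y) = -18/13 (X(y) = -8/52/9 = -8*9/52 = -18/13)
(l(3)*A(6))*X(3) = (6*(-5))*(-18/13) = -30*(-18/13) = 540/13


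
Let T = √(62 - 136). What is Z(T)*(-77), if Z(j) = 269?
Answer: -20713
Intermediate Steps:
T = I*√74 (T = √(-74) = I*√74 ≈ 8.6023*I)
Z(T)*(-77) = 269*(-77) = -20713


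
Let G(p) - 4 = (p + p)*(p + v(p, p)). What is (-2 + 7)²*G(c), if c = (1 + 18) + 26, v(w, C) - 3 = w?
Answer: 209350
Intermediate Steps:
v(w, C) = 3 + w
c = 45 (c = 19 + 26 = 45)
G(p) = 4 + 2*p*(3 + 2*p) (G(p) = 4 + (p + p)*(p + (3 + p)) = 4 + (2*p)*(3 + 2*p) = 4 + 2*p*(3 + 2*p))
(-2 + 7)²*G(c) = (-2 + 7)²*(4 + 4*45² + 6*45) = 5²*(4 + 4*2025 + 270) = 25*(4 + 8100 + 270) = 25*8374 = 209350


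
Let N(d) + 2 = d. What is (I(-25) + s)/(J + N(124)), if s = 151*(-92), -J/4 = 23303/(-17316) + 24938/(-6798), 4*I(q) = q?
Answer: -272670155901/2787014884 ≈ -97.836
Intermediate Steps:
I(q) = q/4
J = 98373367/4904757 (J = -4*(23303/(-17316) + 24938/(-6798)) = -4*(23303*(-1/17316) + 24938*(-1/6798)) = -4*(-23303/17316 - 12469/3399) = -4*(-98373367/19619028) = 98373367/4904757 ≈ 20.057)
s = -13892
N(d) = -2 + d
(I(-25) + s)/(J + N(124)) = ((1/4)*(-25) - 13892)/(98373367/4904757 + (-2 + 124)) = (-25/4 - 13892)/(98373367/4904757 + 122) = -55593/(4*696753721/4904757) = -55593/4*4904757/696753721 = -272670155901/2787014884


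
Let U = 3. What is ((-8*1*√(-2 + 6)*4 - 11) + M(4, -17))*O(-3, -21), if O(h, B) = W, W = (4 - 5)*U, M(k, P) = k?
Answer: 213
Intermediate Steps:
W = -3 (W = (4 - 5)*3 = -1*3 = -3)
O(h, B) = -3
((-8*1*√(-2 + 6)*4 - 11) + M(4, -17))*O(-3, -21) = ((-8*1*√(-2 + 6)*4 - 11) + 4)*(-3) = ((-8*1*√4*4 - 11) + 4)*(-3) = ((-8*1*2*4 - 11) + 4)*(-3) = ((-16*4 - 11) + 4)*(-3) = ((-8*8 - 11) + 4)*(-3) = ((-64 - 11) + 4)*(-3) = (-75 + 4)*(-3) = -71*(-3) = 213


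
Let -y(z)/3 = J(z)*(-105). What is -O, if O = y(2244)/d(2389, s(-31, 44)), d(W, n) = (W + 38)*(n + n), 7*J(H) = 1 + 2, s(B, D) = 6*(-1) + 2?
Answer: 45/6472 ≈ 0.0069530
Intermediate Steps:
s(B, D) = -4 (s(B, D) = -6 + 2 = -4)
J(H) = 3/7 (J(H) = (1 + 2)/7 = (1/7)*3 = 3/7)
d(W, n) = 2*n*(38 + W) (d(W, n) = (38 + W)*(2*n) = 2*n*(38 + W))
y(z) = 135 (y(z) = -9*(-105)/7 = -3*(-45) = 135)
O = -45/6472 (O = 135/((2*(-4)*(38 + 2389))) = 135/((2*(-4)*2427)) = 135/(-19416) = 135*(-1/19416) = -45/6472 ≈ -0.0069530)
-O = -1*(-45/6472) = 45/6472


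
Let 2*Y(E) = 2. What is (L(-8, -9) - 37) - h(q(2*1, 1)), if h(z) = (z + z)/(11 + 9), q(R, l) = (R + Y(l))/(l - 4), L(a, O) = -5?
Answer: -419/10 ≈ -41.900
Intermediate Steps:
Y(E) = 1 (Y(E) = (1/2)*2 = 1)
q(R, l) = (1 + R)/(-4 + l) (q(R, l) = (R + 1)/(l - 4) = (1 + R)/(-4 + l))
h(z) = z/10 (h(z) = (2*z)/20 = (2*z)*(1/20) = z/10)
(L(-8, -9) - 37) - h(q(2*1, 1)) = (-5 - 37) - (1 + 2*1)/(-4 + 1)/10 = -42 - (1 + 2)/(-3)/10 = -42 - (-1/3*3)/10 = -42 - (-1)/10 = -42 - 1*(-1/10) = -42 + 1/10 = -419/10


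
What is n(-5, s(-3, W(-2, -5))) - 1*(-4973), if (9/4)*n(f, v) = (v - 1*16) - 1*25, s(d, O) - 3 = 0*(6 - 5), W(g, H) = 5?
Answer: 44605/9 ≈ 4956.1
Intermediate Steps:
s(d, O) = 3 (s(d, O) = 3 + 0*(6 - 5) = 3 + 0*1 = 3 + 0 = 3)
n(f, v) = -164/9 + 4*v/9 (n(f, v) = 4*((v - 1*16) - 1*25)/9 = 4*((v - 16) - 25)/9 = 4*((-16 + v) - 25)/9 = 4*(-41 + v)/9 = -164/9 + 4*v/9)
n(-5, s(-3, W(-2, -5))) - 1*(-4973) = (-164/9 + (4/9)*3) - 1*(-4973) = (-164/9 + 4/3) + 4973 = -152/9 + 4973 = 44605/9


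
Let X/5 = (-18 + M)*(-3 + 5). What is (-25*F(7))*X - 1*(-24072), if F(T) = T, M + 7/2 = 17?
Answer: 31947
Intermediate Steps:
M = 27/2 (M = -7/2 + 17 = 27/2 ≈ 13.500)
X = -45 (X = 5*((-18 + 27/2)*(-3 + 5)) = 5*(-9/2*2) = 5*(-9) = -45)
(-25*F(7))*X - 1*(-24072) = -25*7*(-45) - 1*(-24072) = -175*(-45) + 24072 = 7875 + 24072 = 31947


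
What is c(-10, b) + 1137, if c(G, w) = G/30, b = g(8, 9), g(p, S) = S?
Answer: 3410/3 ≈ 1136.7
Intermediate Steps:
b = 9
c(G, w) = G/30 (c(G, w) = G*(1/30) = G/30)
c(-10, b) + 1137 = (1/30)*(-10) + 1137 = -⅓ + 1137 = 3410/3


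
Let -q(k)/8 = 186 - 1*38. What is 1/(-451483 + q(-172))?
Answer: -1/452667 ≈ -2.2091e-6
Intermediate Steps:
q(k) = -1184 (q(k) = -8*(186 - 1*38) = -8*(186 - 38) = -8*148 = -1184)
1/(-451483 + q(-172)) = 1/(-451483 - 1184) = 1/(-452667) = -1/452667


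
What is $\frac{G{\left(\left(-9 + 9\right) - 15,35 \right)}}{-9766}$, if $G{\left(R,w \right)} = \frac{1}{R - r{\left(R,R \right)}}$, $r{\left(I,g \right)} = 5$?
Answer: $\frac{1}{195320} \approx 5.1198 \cdot 10^{-6}$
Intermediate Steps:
$G{\left(R,w \right)} = \frac{1}{-5 + R}$ ($G{\left(R,w \right)} = \frac{1}{R - 5} = \frac{1}{-5 + R}$)
$\frac{G{\left(\left(-9 + 9\right) - 15,35 \right)}}{-9766} = \frac{1}{\left(-5 + \left(\left(-9 + 9\right) - 15\right)\right) \left(-9766\right)} = \frac{1}{-5 + \left(0 - 15\right)} \left(- \frac{1}{9766}\right) = \frac{1}{-5 - 15} \left(- \frac{1}{9766}\right) = \frac{1}{-20} \left(- \frac{1}{9766}\right) = \left(- \frac{1}{20}\right) \left(- \frac{1}{9766}\right) = \frac{1}{195320}$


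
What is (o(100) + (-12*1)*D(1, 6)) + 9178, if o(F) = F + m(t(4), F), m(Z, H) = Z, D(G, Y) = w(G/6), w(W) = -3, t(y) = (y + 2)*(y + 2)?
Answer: 9350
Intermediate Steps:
t(y) = (2 + y)² (t(y) = (2 + y)*(2 + y) = (2 + y)²)
D(G, Y) = -3
o(F) = 36 + F (o(F) = F + (2 + 4)² = F + 6² = F + 36 = 36 + F)
(o(100) + (-12*1)*D(1, 6)) + 9178 = ((36 + 100) - 12*1*(-3)) + 9178 = (136 - 12*(-3)) + 9178 = (136 + 36) + 9178 = 172 + 9178 = 9350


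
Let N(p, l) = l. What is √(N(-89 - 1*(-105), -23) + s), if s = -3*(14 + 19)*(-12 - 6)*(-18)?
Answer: I*√32099 ≈ 179.16*I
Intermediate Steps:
s = -32076 (s = -99*(-18)*(-18) = -3*(-594)*(-18) = 1782*(-18) = -32076)
√(N(-89 - 1*(-105), -23) + s) = √(-23 - 32076) = √(-32099) = I*√32099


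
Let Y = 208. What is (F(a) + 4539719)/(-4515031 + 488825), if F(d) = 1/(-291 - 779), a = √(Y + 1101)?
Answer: -4857499329/4308040420 ≈ -1.1275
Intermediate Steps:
a = √1309 (a = √(208 + 1101) = √1309 ≈ 36.180)
F(d) = -1/1070 (F(d) = 1/(-1070) = -1/1070)
(F(a) + 4539719)/(-4515031 + 488825) = (-1/1070 + 4539719)/(-4515031 + 488825) = (4857499329/1070)/(-4026206) = (4857499329/1070)*(-1/4026206) = -4857499329/4308040420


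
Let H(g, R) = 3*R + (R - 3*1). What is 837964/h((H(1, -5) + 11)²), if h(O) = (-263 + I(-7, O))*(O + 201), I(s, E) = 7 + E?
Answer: -209491/9660 ≈ -21.686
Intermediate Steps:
H(g, R) = -3 + 4*R (H(g, R) = 3*R + (R - 3) = 3*R + (-3 + R) = -3 + 4*R)
h(O) = (-256 + O)*(201 + O) (h(O) = (-263 + (7 + O))*(O + 201) = (-256 + O)*(201 + O))
837964/h((H(1, -5) + 11)²) = 837964/(-51456 + (((-3 + 4*(-5)) + 11)²)² - 55*((-3 + 4*(-5)) + 11)²) = 837964/(-51456 + (((-3 - 20) + 11)²)² - 55*((-3 - 20) + 11)²) = 837964/(-51456 + ((-23 + 11)²)² - 55*(-23 + 11)²) = 837964/(-51456 + ((-12)²)² - 55*(-12)²) = 837964/(-51456 + 144² - 55*144) = 837964/(-51456 + 20736 - 7920) = 837964/(-38640) = 837964*(-1/38640) = -209491/9660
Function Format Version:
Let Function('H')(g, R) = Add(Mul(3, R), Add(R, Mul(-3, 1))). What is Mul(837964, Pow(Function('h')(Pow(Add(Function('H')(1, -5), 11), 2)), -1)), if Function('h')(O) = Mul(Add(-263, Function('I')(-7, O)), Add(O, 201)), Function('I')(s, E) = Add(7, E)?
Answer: Rational(-209491, 9660) ≈ -21.686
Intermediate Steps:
Function('H')(g, R) = Add(-3, Mul(4, R)) (Function('H')(g, R) = Add(Mul(3, R), Add(R, -3)) = Add(Mul(3, R), Add(-3, R)) = Add(-3, Mul(4, R)))
Function('h')(O) = Mul(Add(-256, O), Add(201, O)) (Function('h')(O) = Mul(Add(-263, Add(7, O)), Add(O, 201)) = Mul(Add(-256, O), Add(201, O)))
Mul(837964, Pow(Function('h')(Pow(Add(Function('H')(1, -5), 11), 2)), -1)) = Mul(837964, Pow(Add(-51456, Pow(Pow(Add(Add(-3, Mul(4, -5)), 11), 2), 2), Mul(-55, Pow(Add(Add(-3, Mul(4, -5)), 11), 2))), -1)) = Mul(837964, Pow(Add(-51456, Pow(Pow(Add(Add(-3, -20), 11), 2), 2), Mul(-55, Pow(Add(Add(-3, -20), 11), 2))), -1)) = Mul(837964, Pow(Add(-51456, Pow(Pow(Add(-23, 11), 2), 2), Mul(-55, Pow(Add(-23, 11), 2))), -1)) = Mul(837964, Pow(Add(-51456, Pow(Pow(-12, 2), 2), Mul(-55, Pow(-12, 2))), -1)) = Mul(837964, Pow(Add(-51456, Pow(144, 2), Mul(-55, 144)), -1)) = Mul(837964, Pow(Add(-51456, 20736, -7920), -1)) = Mul(837964, Pow(-38640, -1)) = Mul(837964, Rational(-1, 38640)) = Rational(-209491, 9660)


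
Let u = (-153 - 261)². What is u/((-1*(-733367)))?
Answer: 171396/733367 ≈ 0.23371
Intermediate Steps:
u = 171396 (u = (-414)² = 171396)
u/((-1*(-733367))) = 171396/((-1*(-733367))) = 171396/733367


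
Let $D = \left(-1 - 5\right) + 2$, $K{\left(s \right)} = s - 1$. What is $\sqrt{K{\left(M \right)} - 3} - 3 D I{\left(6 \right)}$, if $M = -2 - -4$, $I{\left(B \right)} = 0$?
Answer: $0$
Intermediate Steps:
$M = 2$ ($M = -2 + 4 = 2$)
$K{\left(s \right)} = -1 + s$ ($K{\left(s \right)} = s - 1 = -1 + s$)
$D = -4$ ($D = -6 + 2 = -4$)
$\sqrt{K{\left(M \right)} - 3} - 3 D I{\left(6 \right)} = \sqrt{\left(-1 + 2\right) - 3} \left(-3\right) \left(-4\right) 0 = \sqrt{1 - 3} \cdot 12 \cdot 0 = \sqrt{-2} \cdot 0 = i \sqrt{2} \cdot 0 = 0$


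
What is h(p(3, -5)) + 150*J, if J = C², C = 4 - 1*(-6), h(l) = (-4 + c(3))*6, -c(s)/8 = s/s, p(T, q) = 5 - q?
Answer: 14928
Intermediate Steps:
c(s) = -8 (c(s) = -8*s/s = -8*1 = -8)
h(l) = -72 (h(l) = (-4 - 8)*6 = -12*6 = -72)
C = 10 (C = 4 + 6 = 10)
J = 100 (J = 10² = 100)
h(p(3, -5)) + 150*J = -72 + 150*100 = -72 + 15000 = 14928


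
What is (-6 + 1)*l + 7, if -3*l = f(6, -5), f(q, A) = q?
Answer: 17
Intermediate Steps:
l = -2 (l = -1/3*6 = -2)
(-6 + 1)*l + 7 = (-6 + 1)*(-2) + 7 = -5*(-2) + 7 = 10 + 7 = 17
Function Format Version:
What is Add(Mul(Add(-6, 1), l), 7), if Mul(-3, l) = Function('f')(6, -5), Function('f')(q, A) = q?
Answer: 17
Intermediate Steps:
l = -2 (l = Mul(Rational(-1, 3), 6) = -2)
Add(Mul(Add(-6, 1), l), 7) = Add(Mul(Add(-6, 1), -2), 7) = Add(Mul(-5, -2), 7) = Add(10, 7) = 17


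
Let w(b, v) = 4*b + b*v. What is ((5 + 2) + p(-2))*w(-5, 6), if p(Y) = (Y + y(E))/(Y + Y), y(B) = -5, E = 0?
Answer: -875/2 ≈ -437.50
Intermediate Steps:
p(Y) = (-5 + Y)/(2*Y) (p(Y) = (Y - 5)/(Y + Y) = (-5 + Y)/((2*Y)) = (-5 + Y)*(1/(2*Y)) = (-5 + Y)/(2*Y))
((5 + 2) + p(-2))*w(-5, 6) = ((5 + 2) + (½)*(-5 - 2)/(-2))*(-5*(4 + 6)) = (7 + (½)*(-½)*(-7))*(-5*10) = (7 + 7/4)*(-50) = (35/4)*(-50) = -875/2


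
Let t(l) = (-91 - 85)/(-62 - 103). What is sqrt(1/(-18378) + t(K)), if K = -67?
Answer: sqrt(1000692310)/30630 ≈ 1.0328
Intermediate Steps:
t(l) = 16/15 (t(l) = -176/(-165) = -176*(-1/165) = 16/15)
sqrt(1/(-18378) + t(K)) = sqrt(1/(-18378) + 16/15) = sqrt(-1/18378 + 16/15) = sqrt(98011/91890) = sqrt(1000692310)/30630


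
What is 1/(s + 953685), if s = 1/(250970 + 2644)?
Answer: 253614/241867867591 ≈ 1.0486e-6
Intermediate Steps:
s = 1/253614 ≈ 3.9430e-6
1/(s + 953685) = 1/(1/253614 + 953685) = 1/(241867867591/253614) = 253614/241867867591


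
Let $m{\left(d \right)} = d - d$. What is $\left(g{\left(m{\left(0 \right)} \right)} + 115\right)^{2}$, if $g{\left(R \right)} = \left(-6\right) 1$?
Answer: $11881$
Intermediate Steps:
$m{\left(d \right)} = 0$
$g{\left(R \right)} = -6$
$\left(g{\left(m{\left(0 \right)} \right)} + 115\right)^{2} = \left(-6 + 115\right)^{2} = 109^{2} = 11881$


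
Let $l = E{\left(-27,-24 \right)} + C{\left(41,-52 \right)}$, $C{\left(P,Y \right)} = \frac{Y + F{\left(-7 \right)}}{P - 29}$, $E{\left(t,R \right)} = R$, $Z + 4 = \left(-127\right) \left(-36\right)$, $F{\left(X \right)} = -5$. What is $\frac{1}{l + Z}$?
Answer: $\frac{4}{18157} \approx 0.0002203$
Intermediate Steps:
$Z = 4568$ ($Z = -4 - -4572 = -4 + 4572 = 4568$)
$C{\left(P,Y \right)} = \frac{-5 + Y}{-29 + P}$ ($C{\left(P,Y \right)} = \frac{Y - 5}{P - 29} = \frac{-5 + Y}{-29 + P}$)
$l = - \frac{115}{4}$ ($l = -24 + \frac{-5 - 52}{-29 + 41} = -24 + \frac{1}{12} \left(-57\right) = -24 - \frac{19}{4} = - \frac{115}{4} \approx -28.75$)
$\frac{1}{l + Z} = \frac{1}{- \frac{115}{4} + 4568} = \frac{1}{\frac{18157}{4}} = \frac{4}{18157}$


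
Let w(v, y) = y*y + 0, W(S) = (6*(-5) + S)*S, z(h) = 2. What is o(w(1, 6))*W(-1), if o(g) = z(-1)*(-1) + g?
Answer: 1054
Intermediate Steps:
W(S) = S*(-30 + S) (W(S) = (-30 + S)*S = S*(-30 + S))
w(v, y) = y² (w(v, y) = y² + 0 = y²)
o(g) = -2 + g (o(g) = 2*(-1) + g = -2 + g)
o(w(1, 6))*W(-1) = (-2 + 6²)*(-(-30 - 1)) = (-2 + 36)*(-1*(-31)) = 34*31 = 1054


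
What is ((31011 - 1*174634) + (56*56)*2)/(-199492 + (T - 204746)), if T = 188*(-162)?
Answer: 137351/434694 ≈ 0.31597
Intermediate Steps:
T = -30456
((31011 - 1*174634) + (56*56)*2)/(-199492 + (T - 204746)) = ((31011 - 1*174634) + (56*56)*2)/(-199492 + (-30456 - 204746)) = ((31011 - 174634) + 3136*2)/(-199492 - 235202) = (-143623 + 6272)/(-434694) = -137351*(-1/434694) = 137351/434694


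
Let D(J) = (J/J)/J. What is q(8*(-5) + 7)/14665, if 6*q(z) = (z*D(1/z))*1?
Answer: 363/29330 ≈ 0.012376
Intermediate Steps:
D(J) = 1/J
q(z) = z²/6 (q(z) = ((z/(1/z))*1)/6 = ((z*z)*1)/6 = (z²*1)/6 = z²/6)
q(8*(-5) + 7)/14665 = ((8*(-5) + 7)²/6)/14665 = ((-40 + 7)²/6)*(1/14665) = ((⅙)*(-33)²)*(1/14665) = ((⅙)*1089)*(1/14665) = (363/2)*(1/14665) = 363/29330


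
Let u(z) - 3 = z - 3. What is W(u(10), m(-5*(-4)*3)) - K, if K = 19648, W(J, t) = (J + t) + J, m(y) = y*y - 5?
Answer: -16033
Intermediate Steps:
m(y) = -5 + y² (m(y) = y² - 5 = -5 + y²)
u(z) = z (u(z) = 3 + (z - 3) = 3 + (-3 + z) = z)
W(J, t) = t + 2*J
W(u(10), m(-5*(-4)*3)) - K = ((-5 + (-5*(-4)*3)²) + 2*10) - 1*19648 = ((-5 + (20*3)²) + 20) - 19648 = ((-5 + 60²) + 20) - 19648 = ((-5 + 3600) + 20) - 19648 = (3595 + 20) - 19648 = 3615 - 19648 = -16033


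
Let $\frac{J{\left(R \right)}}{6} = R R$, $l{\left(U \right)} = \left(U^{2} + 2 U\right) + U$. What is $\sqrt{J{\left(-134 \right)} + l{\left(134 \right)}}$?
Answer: $\sqrt{126094} \approx 355.1$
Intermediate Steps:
$l{\left(U \right)} = U^{2} + 3 U$
$J{\left(R \right)} = 6 R^{2}$ ($J{\left(R \right)} = 6 R R = 6 R^{2}$)
$\sqrt{J{\left(-134 \right)} + l{\left(134 \right)}} = \sqrt{6 \left(-134\right)^{2} + 134 \left(3 + 134\right)} = \sqrt{6 \cdot 17956 + 134 \cdot 137} = \sqrt{107736 + 18358} = \sqrt{126094}$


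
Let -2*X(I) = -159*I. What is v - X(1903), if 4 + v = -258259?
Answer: -819103/2 ≈ -4.0955e+5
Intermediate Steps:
v = -258263 (v = -4 - 258259 = -258263)
X(I) = 159*I/2 (X(I) = -(-159)*I/2 = 159*I/2)
v - X(1903) = -258263 - 159*1903/2 = -258263 - 1*302577/2 = -258263 - 302577/2 = -819103/2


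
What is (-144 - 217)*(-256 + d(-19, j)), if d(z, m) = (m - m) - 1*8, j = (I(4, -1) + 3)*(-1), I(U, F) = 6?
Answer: 95304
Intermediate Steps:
j = -9 (j = (6 + 3)*(-1) = 9*(-1) = -9)
d(z, m) = -8 (d(z, m) = 0 - 8 = -8)
(-144 - 217)*(-256 + d(-19, j)) = (-144 - 217)*(-256 - 8) = -361*(-264) = 95304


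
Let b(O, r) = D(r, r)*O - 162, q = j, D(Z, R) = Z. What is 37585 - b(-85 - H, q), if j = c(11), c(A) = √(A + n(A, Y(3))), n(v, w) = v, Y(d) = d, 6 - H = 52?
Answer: 37747 + 39*√22 ≈ 37930.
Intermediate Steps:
H = -46 (H = 6 - 1*52 = 6 - 52 = -46)
c(A) = √2*√A (c(A) = √(A + A) = √(2*A) = √2*√A)
j = √22 (j = √2*√11 = √22 ≈ 4.6904)
q = √22 ≈ 4.6904
b(O, r) = -162 + O*r (b(O, r) = r*O - 162 = O*r - 162 = -162 + O*r)
37585 - b(-85 - H, q) = 37585 - (-162 + (-85 - 1*(-46))*√22) = 37585 - (-162 + (-85 + 46)*√22) = 37585 - (-162 - 39*√22) = 37585 + (162 + 39*√22) = 37747 + 39*√22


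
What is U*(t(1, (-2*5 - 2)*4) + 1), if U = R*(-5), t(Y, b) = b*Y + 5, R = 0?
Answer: 0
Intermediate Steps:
t(Y, b) = 5 + Y*b (t(Y, b) = Y*b + 5 = 5 + Y*b)
U = 0 (U = 0*(-5) = 0)
U*(t(1, (-2*5 - 2)*4) + 1) = 0*((5 + 1*((-2*5 - 2)*4)) + 1) = 0*((5 + 1*((-10 - 2)*4)) + 1) = 0*((5 + 1*(-12*4)) + 1) = 0*((5 + 1*(-48)) + 1) = 0*((5 - 48) + 1) = 0*(-43 + 1) = 0*(-42) = 0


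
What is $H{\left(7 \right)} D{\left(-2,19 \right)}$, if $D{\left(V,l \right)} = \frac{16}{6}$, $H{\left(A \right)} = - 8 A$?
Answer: $- \frac{448}{3} \approx -149.33$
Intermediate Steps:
$D{\left(V,l \right)} = \frac{8}{3}$ ($D{\left(V,l \right)} = 16 \cdot \frac{1}{6} = \frac{8}{3}$)
$H{\left(7 \right)} D{\left(-2,19 \right)} = \left(-8\right) 7 \cdot \frac{8}{3} = \left(-56\right) \frac{8}{3} = - \frac{448}{3}$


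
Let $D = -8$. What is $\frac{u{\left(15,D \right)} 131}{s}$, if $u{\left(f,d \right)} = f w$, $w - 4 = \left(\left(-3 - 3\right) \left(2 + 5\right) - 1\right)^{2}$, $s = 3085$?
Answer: $\frac{728229}{617} \approx 1180.3$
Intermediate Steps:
$w = 1853$ ($w = 4 + \left(\left(-3 - 3\right) \left(2 + 5\right) - 1\right)^{2} = 4 + \left(\left(-6\right) 7 - 1\right)^{2} = 4 + \left(-42 - 1\right)^{2} = 4 + \left(-43\right)^{2} = 4 + 1849 = 1853$)
$u{\left(f,d \right)} = 1853 f$ ($u{\left(f,d \right)} = f 1853 = 1853 f$)
$\frac{u{\left(15,D \right)} 131}{s} = \frac{1853 \cdot 15 \cdot 131}{3085} = 27795 \cdot 131 \cdot \frac{1}{3085} = 3641145 \cdot \frac{1}{3085} = \frac{728229}{617}$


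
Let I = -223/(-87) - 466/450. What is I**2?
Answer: 99361024/42575625 ≈ 2.3338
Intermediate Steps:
I = 9968/6525 (I = -223*(-1/87) - 466*1/450 = 223/87 - 233/225 = 9968/6525 ≈ 1.5277)
I**2 = (9968/6525)**2 = 99361024/42575625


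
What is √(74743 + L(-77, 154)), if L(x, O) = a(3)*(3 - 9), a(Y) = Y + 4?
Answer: √74701 ≈ 273.31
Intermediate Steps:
a(Y) = 4 + Y
L(x, O) = -42 (L(x, O) = (4 + 3)*(3 - 9) = 7*(-6) = -42)
√(74743 + L(-77, 154)) = √(74743 - 42) = √74701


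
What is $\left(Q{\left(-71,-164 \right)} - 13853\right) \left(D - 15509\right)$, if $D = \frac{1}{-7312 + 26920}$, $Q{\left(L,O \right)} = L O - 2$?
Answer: $\frac{224122047127}{6536} \approx 3.429 \cdot 10^{7}$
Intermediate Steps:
$Q{\left(L,O \right)} = -2 + L O$
$D = \frac{1}{19608} \approx 5.1 \cdot 10^{-5}$
$\left(Q{\left(-71,-164 \right)} - 13853\right) \left(D - 15509\right) = \left(\left(-2 - -11644\right) - 13853\right) \left(\frac{1}{19608} - 15509\right) = \left(\left(-2 + 11644\right) - 13853\right) \left(- \frac{304100471}{19608}\right) = \left(11642 - 13853\right) \left(- \frac{304100471}{19608}\right) = \left(-2211\right) \left(- \frac{304100471}{19608}\right) = \frac{224122047127}{6536}$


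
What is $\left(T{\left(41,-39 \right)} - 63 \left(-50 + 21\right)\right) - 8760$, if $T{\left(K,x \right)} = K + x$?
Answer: $-6931$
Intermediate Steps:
$\left(T{\left(41,-39 \right)} - 63 \left(-50 + 21\right)\right) - 8760 = \left(\left(41 - 39\right) - 63 \left(-50 + 21\right)\right) - 8760 = \left(2 - -1827\right) - 8760 = \left(2 + 1827\right) - 8760 = 1829 - 8760 = -6931$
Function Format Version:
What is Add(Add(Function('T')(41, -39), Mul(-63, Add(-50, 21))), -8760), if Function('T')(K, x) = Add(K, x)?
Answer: -6931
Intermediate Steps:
Add(Add(Function('T')(41, -39), Mul(-63, Add(-50, 21))), -8760) = Add(Add(Add(41, -39), Mul(-63, Add(-50, 21))), -8760) = Add(Add(2, Mul(-63, -29)), -8760) = Add(Add(2, 1827), -8760) = Add(1829, -8760) = -6931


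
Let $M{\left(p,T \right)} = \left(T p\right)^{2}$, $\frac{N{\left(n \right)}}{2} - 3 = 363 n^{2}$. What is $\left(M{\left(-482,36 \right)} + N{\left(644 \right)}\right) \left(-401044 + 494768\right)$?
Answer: $56439678616104$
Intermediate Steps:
$N{\left(n \right)} = 6 + 726 n^{2}$ ($N{\left(n \right)} = 6 + 2 \cdot 363 n^{2} = 6 + 726 n^{2}$)
$M{\left(p,T \right)} = T^{2} p^{2}$
$\left(M{\left(-482,36 \right)} + N{\left(644 \right)}\right) \left(-401044 + 494768\right) = \left(36^{2} \left(-482\right)^{2} + \left(6 + 726 \cdot 644^{2}\right)\right) \left(-401044 + 494768\right) = \left(1296 \cdot 232324 + \left(6 + 726 \cdot 414736\right)\right) 93724 = \left(301091904 + \left(6 + 301098336\right)\right) 93724 = \left(301091904 + 301098342\right) 93724 = 602190246 \cdot 93724 = 56439678616104$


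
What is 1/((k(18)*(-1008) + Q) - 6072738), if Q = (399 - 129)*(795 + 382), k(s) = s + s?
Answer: -1/5791236 ≈ -1.7267e-7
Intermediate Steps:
k(s) = 2*s
Q = 317790 (Q = 270*1177 = 317790)
1/((k(18)*(-1008) + Q) - 6072738) = 1/(((2*18)*(-1008) + 317790) - 6072738) = 1/((36*(-1008) + 317790) - 6072738) = 1/((-36288 + 317790) - 6072738) = 1/(281502 - 6072738) = 1/(-5791236) = -1/5791236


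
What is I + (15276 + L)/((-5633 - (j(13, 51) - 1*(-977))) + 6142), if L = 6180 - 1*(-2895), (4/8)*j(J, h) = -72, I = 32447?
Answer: 3496159/108 ≈ 32372.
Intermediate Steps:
j(J, h) = -144 (j(J, h) = 2*(-72) = -144)
L = 9075 (L = 6180 + 2895 = 9075)
I + (15276 + L)/((-5633 - (j(13, 51) - 1*(-977))) + 6142) = 32447 + (15276 + 9075)/((-5633 - (-144 - 1*(-977))) + 6142) = 32447 + 24351/((-5633 - (-144 + 977)) + 6142) = 32447 + 24351/((-5633 - 1*833) + 6142) = 32447 + 24351/((-5633 - 833) + 6142) = 32447 + 24351/(-6466 + 6142) = 32447 + 24351/(-324) = 32447 + 24351*(-1/324) = 32447 - 8117/108 = 3496159/108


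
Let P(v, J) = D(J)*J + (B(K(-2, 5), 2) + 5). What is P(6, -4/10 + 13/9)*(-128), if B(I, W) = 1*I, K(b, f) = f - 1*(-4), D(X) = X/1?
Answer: -3911552/2025 ≈ -1931.6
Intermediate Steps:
D(X) = X (D(X) = X*1 = X)
K(b, f) = 4 + f (K(b, f) = f + 4 = 4 + f)
B(I, W) = I
P(v, J) = 14 + J**2 (P(v, J) = J*J + ((4 + 5) + 5) = J**2 + (9 + 5) = J**2 + 14 = 14 + J**2)
P(6, -4/10 + 13/9)*(-128) = (14 + (-4/10 + 13/9)**2)*(-128) = (14 + (-4*1/10 + 13*(1/9))**2)*(-128) = (14 + (-2/5 + 13/9)**2)*(-128) = (14 + (47/45)**2)*(-128) = (14 + 2209/2025)*(-128) = (30559/2025)*(-128) = -3911552/2025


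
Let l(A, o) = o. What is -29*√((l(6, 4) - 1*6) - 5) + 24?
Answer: 24 - 29*I*√7 ≈ 24.0 - 76.727*I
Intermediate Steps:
-29*√((l(6, 4) - 1*6) - 5) + 24 = -29*√((4 - 1*6) - 5) + 24 = -29*√((4 - 6) - 5) + 24 = -29*√(-2 - 5) + 24 = -29*I*√7 + 24 = 24 - 29*I*√7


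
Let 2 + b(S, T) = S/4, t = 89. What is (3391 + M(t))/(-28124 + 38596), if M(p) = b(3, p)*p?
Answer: 13119/41888 ≈ 0.31319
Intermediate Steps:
b(S, T) = -2 + S/4
M(p) = -5*p/4 (M(p) = (-2 + (¼)*3)*p = (-2 + ¾)*p = -5*p/4)
(3391 + M(t))/(-28124 + 38596) = (3391 - 5/4*89)/(-28124 + 38596) = (3391 - 445/4)/10472 = (13119/4)*(1/10472) = 13119/41888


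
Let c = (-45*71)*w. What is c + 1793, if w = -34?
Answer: 110423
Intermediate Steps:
c = 108630 (c = -45*71*(-34) = -3195*(-34) = 108630)
c + 1793 = 108630 + 1793 = 110423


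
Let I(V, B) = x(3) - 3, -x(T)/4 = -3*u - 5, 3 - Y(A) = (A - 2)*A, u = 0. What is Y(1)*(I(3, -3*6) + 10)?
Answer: 108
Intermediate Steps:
Y(A) = 3 - A*(-2 + A) (Y(A) = 3 - (A - 2)*A = 3 - (-2 + A)*A = 3 - A*(-2 + A))
x(T) = 20 (x(T) = -4*(-3*0 - 5) = -4*(0 - 5) = -4*(-5) = 20)
I(V, B) = 17 (I(V, B) = 20 - 3 = 17)
Y(1)*(I(3, -3*6) + 10) = (3 - 1*1² + 2*1)*(17 + 10) = (3 - 1*1 + 2)*27 = (3 - 1 + 2)*27 = 4*27 = 108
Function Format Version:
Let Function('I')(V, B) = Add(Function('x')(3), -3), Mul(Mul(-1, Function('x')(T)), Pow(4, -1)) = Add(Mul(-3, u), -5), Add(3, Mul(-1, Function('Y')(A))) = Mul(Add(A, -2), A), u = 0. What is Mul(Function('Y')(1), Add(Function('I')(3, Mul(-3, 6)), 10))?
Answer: 108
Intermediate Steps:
Function('Y')(A) = Add(3, Mul(-1, A, Add(-2, A))) (Function('Y')(A) = Add(3, Mul(-1, Mul(Add(A, -2), A))) = Add(3, Mul(-1, Mul(Add(-2, A), A))) = Add(3, Mul(-1, Mul(A, Add(-2, A)))) = Add(3, Mul(-1, A, Add(-2, A))))
Function('x')(T) = 20 (Function('x')(T) = Mul(-4, Add(Mul(-3, 0), -5)) = Mul(-4, Add(0, -5)) = Mul(-4, -5) = 20)
Function('I')(V, B) = 17 (Function('I')(V, B) = Add(20, -3) = 17)
Mul(Function('Y')(1), Add(Function('I')(3, Mul(-3, 6)), 10)) = Mul(Add(3, Mul(-1, Pow(1, 2)), Mul(2, 1)), Add(17, 10)) = Mul(Add(3, Mul(-1, 1), 2), 27) = Mul(Add(3, -1, 2), 27) = Mul(4, 27) = 108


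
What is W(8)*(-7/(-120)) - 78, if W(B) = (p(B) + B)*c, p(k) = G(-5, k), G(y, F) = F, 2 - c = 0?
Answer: -1142/15 ≈ -76.133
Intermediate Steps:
c = 2 (c = 2 - 1*0 = 2 + 0 = 2)
p(k) = k
W(B) = 4*B (W(B) = (B + B)*2 = (2*B)*2 = 4*B)
W(8)*(-7/(-120)) - 78 = (4*8)*(-7/(-120)) - 78 = 32*(-7*(-1/120)) - 78 = 32*(7/120) - 78 = 28/15 - 78 = -1142/15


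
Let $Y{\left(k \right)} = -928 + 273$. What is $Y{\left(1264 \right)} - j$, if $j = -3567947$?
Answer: $3567292$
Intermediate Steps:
$Y{\left(k \right)} = -655$
$Y{\left(1264 \right)} - j = -655 - -3567947 = -655 + 3567947 = 3567292$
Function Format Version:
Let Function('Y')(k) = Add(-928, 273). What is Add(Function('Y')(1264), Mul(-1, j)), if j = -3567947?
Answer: 3567292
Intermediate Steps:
Function('Y')(k) = -655
Add(Function('Y')(1264), Mul(-1, j)) = Add(-655, Mul(-1, -3567947)) = Add(-655, 3567947) = 3567292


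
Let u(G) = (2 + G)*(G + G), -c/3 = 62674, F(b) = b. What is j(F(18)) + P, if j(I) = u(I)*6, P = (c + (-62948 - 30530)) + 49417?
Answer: -227763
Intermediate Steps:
c = -188022 (c = -3*62674 = -188022)
u(G) = 2*G*(2 + G) (u(G) = (2 + G)*(2*G) = 2*G*(2 + G))
P = -232083 (P = (-188022 + (-62948 - 30530)) + 49417 = (-188022 - 93478) + 49417 = -281500 + 49417 = -232083)
j(I) = 12*I*(2 + I) (j(I) = (2*I*(2 + I))*6 = 12*I*(2 + I))
j(F(18)) + P = 12*18*(2 + 18) - 232083 = 12*18*20 - 232083 = 4320 - 232083 = -227763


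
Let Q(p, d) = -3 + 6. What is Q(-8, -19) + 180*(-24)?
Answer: -4317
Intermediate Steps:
Q(p, d) = 3
Q(-8, -19) + 180*(-24) = 3 + 180*(-24) = 3 - 4320 = -4317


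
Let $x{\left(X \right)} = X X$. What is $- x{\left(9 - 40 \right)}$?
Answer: $-961$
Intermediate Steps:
$x{\left(X \right)} = X^{2}$
$- x{\left(9 - 40 \right)} = - \left(9 - 40\right)^{2} = - \left(-31\right)^{2} = \left(-1\right) 961 = -961$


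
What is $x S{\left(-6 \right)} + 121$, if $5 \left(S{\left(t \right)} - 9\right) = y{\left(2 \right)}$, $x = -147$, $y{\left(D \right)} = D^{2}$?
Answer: $- \frac{6598}{5} \approx -1319.6$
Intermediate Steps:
$S{\left(t \right)} = \frac{49}{5}$ ($S{\left(t \right)} = 9 + \frac{2^{2}}{5} = 9 + \frac{1}{5} \cdot 4 = 9 + \frac{4}{5} = \frac{49}{5}$)
$x S{\left(-6 \right)} + 121 = \left(-147\right) \frac{49}{5} + 121 = - \frac{7203}{5} + 121 = - \frac{6598}{5}$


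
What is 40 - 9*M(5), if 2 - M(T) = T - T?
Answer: 22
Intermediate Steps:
M(T) = 2 (M(T) = 2 - (T - T) = 2 - 1*0 = 2 + 0 = 2)
40 - 9*M(5) = 40 - 9*2 = 40 - 18 = 22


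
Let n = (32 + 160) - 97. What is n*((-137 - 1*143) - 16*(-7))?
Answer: -15960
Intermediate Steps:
n = 95 (n = 192 - 97 = 95)
n*((-137 - 1*143) - 16*(-7)) = 95*((-137 - 1*143) - 16*(-7)) = 95*((-137 - 143) + 112) = 95*(-280 + 112) = 95*(-168) = -15960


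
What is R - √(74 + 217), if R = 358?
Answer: 358 - √291 ≈ 340.94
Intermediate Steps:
R - √(74 + 217) = 358 - √(74 + 217) = 358 - √291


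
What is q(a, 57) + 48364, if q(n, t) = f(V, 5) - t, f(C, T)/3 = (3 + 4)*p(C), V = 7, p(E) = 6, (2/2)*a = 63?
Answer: 48433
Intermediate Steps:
a = 63
f(C, T) = 126 (f(C, T) = 3*((3 + 4)*6) = 3*(7*6) = 3*42 = 126)
q(n, t) = 126 - t
q(a, 57) + 48364 = (126 - 1*57) + 48364 = (126 - 57) + 48364 = 69 + 48364 = 48433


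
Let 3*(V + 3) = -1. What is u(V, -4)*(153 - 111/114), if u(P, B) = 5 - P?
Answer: 144425/114 ≈ 1266.9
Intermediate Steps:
V = -10/3 (V = -3 + (1/3)*(-1) = -3 - 1/3 = -10/3 ≈ -3.3333)
u(V, -4)*(153 - 111/114) = (5 - 1*(-10/3))*(153 - 111/114) = (5 + 10/3)*(153 - 111*1/114) = 25*(153 - 37/38)/3 = (25/3)*(5777/38) = 144425/114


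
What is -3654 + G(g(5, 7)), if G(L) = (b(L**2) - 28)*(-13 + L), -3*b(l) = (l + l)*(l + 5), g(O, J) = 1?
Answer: -3270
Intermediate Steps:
b(l) = -2*l*(5 + l)/3 (b(l) = -(l + l)*(l + 5)/3 = -2*l*(5 + l)/3)
G(L) = (-28 - 2*L**2*(5 + L**2)/3)*(-13 + L) (G(L) = (-2*L**2*(5 + L**2)/3 - 28)*(-13 + L) = (-28 - 2*L**2*(5 + L**2)/3)*(-13 + L))
-3654 + G(g(5, 7)) = -3654 + (364 - 28*1 - 10/3*1**3 - 2/3*1**5 + (26/3)*1**4 + (130/3)*1**2) = -3654 + (364 - 28 - 10/3*1 - 2/3*1 + (26/3)*1 + (130/3)*1) = -3654 + (364 - 28 - 10/3 - 2/3 + 26/3 + 130/3) = -3654 + 384 = -3270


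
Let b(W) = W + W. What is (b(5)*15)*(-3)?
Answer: -450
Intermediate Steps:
b(W) = 2*W
(b(5)*15)*(-3) = ((2*5)*15)*(-3) = (10*15)*(-3) = 150*(-3) = -450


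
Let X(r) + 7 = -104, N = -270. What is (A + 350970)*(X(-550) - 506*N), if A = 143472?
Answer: 67495782978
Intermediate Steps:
X(r) = -111 (X(r) = -7 - 104 = -111)
(A + 350970)*(X(-550) - 506*N) = (143472 + 350970)*(-111 - 506*(-270)) = 494442*(-111 + 136620) = 494442*136509 = 67495782978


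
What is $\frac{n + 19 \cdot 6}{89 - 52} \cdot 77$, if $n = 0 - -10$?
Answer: $\frac{9548}{37} \approx 258.05$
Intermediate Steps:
$n = 10$ ($n = 0 + 10 = 10$)
$\frac{n + 19 \cdot 6}{89 - 52} \cdot 77 = \frac{10 + 19 \cdot 6}{89 - 52} \cdot 77 = \frac{10 + 114}{37} \cdot 77 = 124 \cdot \frac{1}{37} \cdot 77 = \frac{124}{37} \cdot 77 = \frac{9548}{37}$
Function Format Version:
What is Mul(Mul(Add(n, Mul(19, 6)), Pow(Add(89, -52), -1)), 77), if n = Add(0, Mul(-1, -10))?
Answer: Rational(9548, 37) ≈ 258.05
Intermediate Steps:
n = 10 (n = Add(0, 10) = 10)
Mul(Mul(Add(n, Mul(19, 6)), Pow(Add(89, -52), -1)), 77) = Mul(Mul(Add(10, Mul(19, 6)), Pow(Add(89, -52), -1)), 77) = Mul(Mul(Add(10, 114), Pow(37, -1)), 77) = Mul(Mul(124, Rational(1, 37)), 77) = Mul(Rational(124, 37), 77) = Rational(9548, 37)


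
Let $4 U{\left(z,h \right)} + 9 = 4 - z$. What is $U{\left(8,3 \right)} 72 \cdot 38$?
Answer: $-8892$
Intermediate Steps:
$U{\left(z,h \right)} = - \frac{5}{4} - \frac{z}{4}$ ($U{\left(z,h \right)} = - \frac{9}{4} + \frac{4 - z}{4} = - \frac{9}{4} - \left(-1 + \frac{z}{4}\right) = - \frac{5}{4} - \frac{z}{4}$)
$U{\left(8,3 \right)} 72 \cdot 38 = \left(- \frac{5}{4} - 2\right) 72 \cdot 38 = \left(- \frac{13}{4}\right) 72 \cdot 38 = \left(-234\right) 38 = -8892$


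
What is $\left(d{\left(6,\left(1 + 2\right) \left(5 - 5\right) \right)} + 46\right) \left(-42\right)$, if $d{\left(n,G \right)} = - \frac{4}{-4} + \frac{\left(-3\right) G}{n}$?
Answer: $-1974$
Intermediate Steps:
$d{\left(n,G \right)} = 1 - \frac{3 G}{n}$ ($d{\left(n,G \right)} = \left(-4\right) \left(- \frac{1}{4}\right) - \frac{3 G}{n} = 1 - \frac{3 G}{n}$)
$\left(d{\left(6,\left(1 + 2\right) \left(5 - 5\right) \right)} + 46\right) \left(-42\right) = \left(\frac{6 - 3 \left(1 + 2\right) \left(5 - 5\right)}{6} + 46\right) \left(-42\right) = \left(\frac{6 - 3 \cdot 3 \cdot 0}{6} + 46\right) \left(-42\right) = \left(\frac{6 - 0}{6} + 46\right) \left(-42\right) = \left(\frac{6 + 0}{6} + 46\right) \left(-42\right) = \left(\frac{1}{6} \cdot 6 + 46\right) \left(-42\right) = \left(1 + 46\right) \left(-42\right) = 47 \left(-42\right) = -1974$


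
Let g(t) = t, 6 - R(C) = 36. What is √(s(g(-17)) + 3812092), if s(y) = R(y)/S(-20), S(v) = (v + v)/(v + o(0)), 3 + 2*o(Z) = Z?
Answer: √60993214/4 ≈ 1952.5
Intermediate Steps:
o(Z) = -3/2 + Z/2
R(C) = -30 (R(C) = 6 - 1*36 = 6 - 36 = -30)
S(v) = 2*v/(-3/2 + v) (S(v) = (v + v)/(v + (-3/2 + (½)*0)) = (2*v)/(v + (-3/2 + 0)) = (2*v)/(v - 3/2) = (2*v)/(-3/2 + v) = 2*v/(-3/2 + v))
s(y) = -129/8 (s(y) = -30/(4*(-20)/(-3 + 2*(-20))) = -30/(4*(-20)/(-3 - 40)) = -30/(4*(-20)/(-43)) = -30/(4*(-20)*(-1/43)) = -30/80/43 = -30*43/80 = -129/8)
√(s(g(-17)) + 3812092) = √(-129/8 + 3812092) = √(30496607/8) = √60993214/4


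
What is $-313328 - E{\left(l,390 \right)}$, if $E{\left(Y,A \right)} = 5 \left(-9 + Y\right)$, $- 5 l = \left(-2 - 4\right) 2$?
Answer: $-313295$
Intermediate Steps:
$l = \frac{12}{5}$ ($l = - \frac{\left(-2 - 4\right) 2}{5} = - \frac{\left(-6\right) 2}{5} = \left(- \frac{1}{5}\right) \left(-12\right) = \frac{12}{5} \approx 2.4$)
$E{\left(Y,A \right)} = -45 + 5 Y$
$-313328 - E{\left(l,390 \right)} = -313328 - \left(-45 + 5 \cdot \frac{12}{5}\right) = -313328 - \left(-45 + 12\right) = -313328 - -33 = -313328 + 33 = -313295$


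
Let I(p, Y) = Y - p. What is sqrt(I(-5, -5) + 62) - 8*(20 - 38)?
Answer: 144 + sqrt(62) ≈ 151.87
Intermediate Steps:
sqrt(I(-5, -5) + 62) - 8*(20 - 38) = sqrt((-5 - 1*(-5)) + 62) - 8*(20 - 38) = sqrt((-5 + 5) + 62) - 8*(-18) = sqrt(0 + 62) + 144 = sqrt(62) + 144 = 144 + sqrt(62)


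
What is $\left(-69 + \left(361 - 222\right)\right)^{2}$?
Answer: $4900$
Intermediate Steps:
$\left(-69 + \left(361 - 222\right)\right)^{2} = \left(-69 + 139\right)^{2} = 70^{2} = 4900$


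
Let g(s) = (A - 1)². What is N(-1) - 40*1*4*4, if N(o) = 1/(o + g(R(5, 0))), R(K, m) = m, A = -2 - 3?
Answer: -22399/35 ≈ -639.97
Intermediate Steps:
A = -5
g(s) = 36 (g(s) = (-5 - 1)² = (-6)² = 36)
N(o) = 1/(36 + o) (N(o) = 1/(o + 36) = 1/(36 + o))
N(-1) - 40*1*4*4 = 1/(36 - 1) - 40*1*4*4 = 1/35 - 160*4 = 1/35 - 40*16 = 1/35 - 640 = -22399/35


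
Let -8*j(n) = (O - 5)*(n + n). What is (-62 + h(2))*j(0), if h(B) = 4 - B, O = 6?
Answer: 0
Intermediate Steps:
j(n) = -n/4 (j(n) = -(6 - 5)*(n + n)/8 = -2*n/8 = -n/4)
(-62 + h(2))*j(0) = (-62 + (4 - 1*2))*(-1/4*0) = (-62 + (4 - 2))*0 = (-62 + 2)*0 = -60*0 = 0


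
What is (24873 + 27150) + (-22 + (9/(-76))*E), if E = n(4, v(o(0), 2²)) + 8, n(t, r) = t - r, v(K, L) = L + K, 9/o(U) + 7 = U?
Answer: 27663947/532 ≈ 52000.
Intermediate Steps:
o(U) = 9/(-7 + U)
v(K, L) = K + L
E = 65/7 (E = (4 - (9/(-7 + 0) + 2²)) + 8 = (4 - (9/(-7) + 4)) + 8 = (4 - (9*(-⅐) + 4)) + 8 = (4 - (-9/7 + 4)) + 8 = (4 - 1*19/7) + 8 = (4 - 19/7) + 8 = 9/7 + 8 = 65/7 ≈ 9.2857)
(24873 + 27150) + (-22 + (9/(-76))*E) = (24873 + 27150) + (-22 + (9/(-76))*(65/7)) = 52023 + (-22 + (9*(-1/76))*(65/7)) = 52023 + (-22 - 9/76*65/7) = 52023 + (-22 - 585/532) = 52023 - 12289/532 = 27663947/532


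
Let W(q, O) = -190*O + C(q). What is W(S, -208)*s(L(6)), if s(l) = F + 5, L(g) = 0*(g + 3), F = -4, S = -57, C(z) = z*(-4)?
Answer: 39748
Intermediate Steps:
C(z) = -4*z
L(g) = 0 (L(g) = 0*(3 + g) = 0)
W(q, O) = -190*O - 4*q
s(l) = 1 (s(l) = -4 + 5 = 1)
W(S, -208)*s(L(6)) = (-190*(-208) - 4*(-57))*1 = (39520 + 228)*1 = 39748*1 = 39748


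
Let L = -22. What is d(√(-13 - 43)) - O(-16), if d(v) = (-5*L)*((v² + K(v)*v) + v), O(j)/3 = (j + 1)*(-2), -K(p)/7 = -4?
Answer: -6250 + 6380*I*√14 ≈ -6250.0 + 23872.0*I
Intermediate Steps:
K(p) = 28 (K(p) = -7*(-4) = 28)
O(j) = -6 - 6*j (O(j) = 3*((j + 1)*(-2)) = 3*((1 + j)*(-2)) = 3*(-2 - 2*j) = -6 - 6*j)
d(v) = 110*v² + 3190*v (d(v) = (-5*(-22))*((v² + 28*v) + v) = 110*(v² + 29*v) = 110*v² + 3190*v)
d(√(-13 - 43)) - O(-16) = 110*√(-13 - 43)*(29 + √(-13 - 43)) - (-6 - 6*(-16)) = 110*√(-56)*(29 + √(-56)) - (-6 + 96) = 110*(2*I*√14)*(29 + 2*I*√14) - 1*90 = 220*I*√14*(29 + 2*I*√14) - 90 = -90 + 220*I*√14*(29 + 2*I*√14)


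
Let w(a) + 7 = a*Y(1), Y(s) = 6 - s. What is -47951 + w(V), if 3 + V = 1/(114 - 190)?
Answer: -3645953/76 ≈ -47973.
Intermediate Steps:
V = -229/76 (V = -3 + 1/(114 - 190) = -3 + 1/(-76) = -3 - 1/76 = -229/76 ≈ -3.0132)
w(a) = -7 + 5*a (w(a) = -7 + a*(6 - 1*1) = -7 + a*(6 - 1) = -7 + a*5 = -7 + 5*a)
-47951 + w(V) = -47951 + (-7 + 5*(-229/76)) = -47951 + (-7 - 1145/76) = -47951 - 1677/76 = -3645953/76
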